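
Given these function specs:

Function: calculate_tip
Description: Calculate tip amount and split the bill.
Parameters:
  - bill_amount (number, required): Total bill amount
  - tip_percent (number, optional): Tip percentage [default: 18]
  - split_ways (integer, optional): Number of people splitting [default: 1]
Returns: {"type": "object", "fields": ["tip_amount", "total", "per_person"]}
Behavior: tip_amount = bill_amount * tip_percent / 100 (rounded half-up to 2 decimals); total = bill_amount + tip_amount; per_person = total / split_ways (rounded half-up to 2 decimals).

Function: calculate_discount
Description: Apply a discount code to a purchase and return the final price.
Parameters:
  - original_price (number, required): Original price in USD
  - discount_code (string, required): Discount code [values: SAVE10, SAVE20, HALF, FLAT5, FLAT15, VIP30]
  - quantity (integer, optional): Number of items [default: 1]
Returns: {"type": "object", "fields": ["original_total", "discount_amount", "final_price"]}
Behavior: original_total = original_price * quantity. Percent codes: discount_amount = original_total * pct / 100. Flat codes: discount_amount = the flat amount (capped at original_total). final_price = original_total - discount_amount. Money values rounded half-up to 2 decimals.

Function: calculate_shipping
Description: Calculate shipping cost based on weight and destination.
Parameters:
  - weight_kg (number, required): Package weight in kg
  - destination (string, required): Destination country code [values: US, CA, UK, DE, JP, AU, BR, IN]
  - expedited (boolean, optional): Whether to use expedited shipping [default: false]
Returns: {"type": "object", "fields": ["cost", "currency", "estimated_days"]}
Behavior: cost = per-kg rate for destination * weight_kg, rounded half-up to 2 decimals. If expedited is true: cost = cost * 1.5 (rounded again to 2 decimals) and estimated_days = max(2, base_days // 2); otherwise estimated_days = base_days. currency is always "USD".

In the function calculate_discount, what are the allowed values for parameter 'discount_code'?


The calculate_discount spec declares:
  - discount_code (string, required): Discount code [values: SAVE10, SAVE20, HALF, FLAT5, FLAT15, VIP30]
Allowed values:
SAVE10, SAVE20, HALF, FLAT5, FLAT15, VIP30


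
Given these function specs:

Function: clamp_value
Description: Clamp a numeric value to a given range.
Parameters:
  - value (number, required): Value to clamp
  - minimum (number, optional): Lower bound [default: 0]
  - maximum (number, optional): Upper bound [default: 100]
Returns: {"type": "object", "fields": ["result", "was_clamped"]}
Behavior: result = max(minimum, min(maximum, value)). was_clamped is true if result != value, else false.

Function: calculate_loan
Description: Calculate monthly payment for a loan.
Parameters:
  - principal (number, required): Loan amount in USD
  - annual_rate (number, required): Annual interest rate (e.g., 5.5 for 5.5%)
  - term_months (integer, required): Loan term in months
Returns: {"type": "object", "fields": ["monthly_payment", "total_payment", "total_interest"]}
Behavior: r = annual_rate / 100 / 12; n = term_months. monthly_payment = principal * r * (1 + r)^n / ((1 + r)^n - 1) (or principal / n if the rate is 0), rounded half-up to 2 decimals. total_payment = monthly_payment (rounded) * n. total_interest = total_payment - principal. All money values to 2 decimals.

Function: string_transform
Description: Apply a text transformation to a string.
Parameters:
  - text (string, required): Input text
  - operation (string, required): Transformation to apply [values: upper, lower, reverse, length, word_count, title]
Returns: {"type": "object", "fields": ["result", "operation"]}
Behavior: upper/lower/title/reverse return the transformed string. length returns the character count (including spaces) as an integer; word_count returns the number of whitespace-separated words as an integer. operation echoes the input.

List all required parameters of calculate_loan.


Parameters of calculate_loan and their required/optional flag:
  principal: required
  annual_rate: required
  term_months: required
annual_rate, principal, term_months


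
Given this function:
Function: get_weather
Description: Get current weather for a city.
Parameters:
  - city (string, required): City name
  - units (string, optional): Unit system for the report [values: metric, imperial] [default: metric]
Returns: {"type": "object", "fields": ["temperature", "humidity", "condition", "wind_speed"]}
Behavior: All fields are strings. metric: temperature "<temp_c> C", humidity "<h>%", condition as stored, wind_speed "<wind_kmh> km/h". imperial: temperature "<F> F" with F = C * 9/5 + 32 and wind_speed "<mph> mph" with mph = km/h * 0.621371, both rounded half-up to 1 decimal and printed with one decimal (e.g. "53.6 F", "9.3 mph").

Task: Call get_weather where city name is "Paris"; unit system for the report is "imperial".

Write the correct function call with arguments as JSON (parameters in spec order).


Mapping each described value to its parameter name:
  'City name' -> city = "Paris"
  'Unit system for the report' -> units = "imperial"
get_weather({"city": "Paris", "units": "imperial"})


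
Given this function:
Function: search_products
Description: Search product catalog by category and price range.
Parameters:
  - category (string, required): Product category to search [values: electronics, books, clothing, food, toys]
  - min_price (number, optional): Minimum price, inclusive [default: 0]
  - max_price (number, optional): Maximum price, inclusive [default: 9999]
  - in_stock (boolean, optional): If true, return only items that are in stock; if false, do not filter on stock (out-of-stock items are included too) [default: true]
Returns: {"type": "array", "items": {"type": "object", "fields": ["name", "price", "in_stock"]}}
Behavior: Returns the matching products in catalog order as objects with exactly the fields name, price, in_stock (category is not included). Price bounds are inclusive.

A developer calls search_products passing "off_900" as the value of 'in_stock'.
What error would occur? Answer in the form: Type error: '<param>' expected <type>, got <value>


Spec: 'in_stock' is declared as boolean; "off_900" is a string.
Type error: 'in_stock' expected boolean, got "off_900"


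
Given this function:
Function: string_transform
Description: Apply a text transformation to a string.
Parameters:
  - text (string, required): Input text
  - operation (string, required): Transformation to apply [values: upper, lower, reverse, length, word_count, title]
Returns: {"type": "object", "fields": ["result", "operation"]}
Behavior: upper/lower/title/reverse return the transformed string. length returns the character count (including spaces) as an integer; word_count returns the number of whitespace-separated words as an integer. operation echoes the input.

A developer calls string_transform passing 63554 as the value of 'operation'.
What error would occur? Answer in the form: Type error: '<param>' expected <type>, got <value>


Spec: 'operation' is declared as string; 63554 is an integer.
Type error: 'operation' expected string, got 63554


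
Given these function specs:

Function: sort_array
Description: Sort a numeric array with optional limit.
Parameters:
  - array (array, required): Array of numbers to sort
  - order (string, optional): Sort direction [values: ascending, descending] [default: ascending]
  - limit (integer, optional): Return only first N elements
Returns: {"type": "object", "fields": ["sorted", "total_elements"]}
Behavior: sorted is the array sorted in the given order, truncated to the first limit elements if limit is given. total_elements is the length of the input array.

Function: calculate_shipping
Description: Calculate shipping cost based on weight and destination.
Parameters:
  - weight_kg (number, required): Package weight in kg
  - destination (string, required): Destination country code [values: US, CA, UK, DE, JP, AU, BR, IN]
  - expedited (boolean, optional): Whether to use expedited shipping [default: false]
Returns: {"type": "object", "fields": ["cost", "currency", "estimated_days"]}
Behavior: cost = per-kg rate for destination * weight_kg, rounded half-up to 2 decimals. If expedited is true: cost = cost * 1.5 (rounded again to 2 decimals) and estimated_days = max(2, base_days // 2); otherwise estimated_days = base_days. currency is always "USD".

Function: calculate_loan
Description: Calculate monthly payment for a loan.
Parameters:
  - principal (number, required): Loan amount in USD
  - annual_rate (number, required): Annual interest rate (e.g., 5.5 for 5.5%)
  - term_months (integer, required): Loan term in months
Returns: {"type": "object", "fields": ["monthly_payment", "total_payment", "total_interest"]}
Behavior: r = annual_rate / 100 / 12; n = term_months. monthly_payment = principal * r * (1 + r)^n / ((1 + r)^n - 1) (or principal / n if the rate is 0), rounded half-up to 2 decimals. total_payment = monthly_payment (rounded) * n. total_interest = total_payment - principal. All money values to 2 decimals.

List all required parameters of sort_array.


Parameters of sort_array and their required/optional flag:
  array: required
  order: optional
  limit: optional
array


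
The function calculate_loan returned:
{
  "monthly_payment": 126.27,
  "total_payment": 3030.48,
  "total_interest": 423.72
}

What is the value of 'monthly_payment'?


126.27


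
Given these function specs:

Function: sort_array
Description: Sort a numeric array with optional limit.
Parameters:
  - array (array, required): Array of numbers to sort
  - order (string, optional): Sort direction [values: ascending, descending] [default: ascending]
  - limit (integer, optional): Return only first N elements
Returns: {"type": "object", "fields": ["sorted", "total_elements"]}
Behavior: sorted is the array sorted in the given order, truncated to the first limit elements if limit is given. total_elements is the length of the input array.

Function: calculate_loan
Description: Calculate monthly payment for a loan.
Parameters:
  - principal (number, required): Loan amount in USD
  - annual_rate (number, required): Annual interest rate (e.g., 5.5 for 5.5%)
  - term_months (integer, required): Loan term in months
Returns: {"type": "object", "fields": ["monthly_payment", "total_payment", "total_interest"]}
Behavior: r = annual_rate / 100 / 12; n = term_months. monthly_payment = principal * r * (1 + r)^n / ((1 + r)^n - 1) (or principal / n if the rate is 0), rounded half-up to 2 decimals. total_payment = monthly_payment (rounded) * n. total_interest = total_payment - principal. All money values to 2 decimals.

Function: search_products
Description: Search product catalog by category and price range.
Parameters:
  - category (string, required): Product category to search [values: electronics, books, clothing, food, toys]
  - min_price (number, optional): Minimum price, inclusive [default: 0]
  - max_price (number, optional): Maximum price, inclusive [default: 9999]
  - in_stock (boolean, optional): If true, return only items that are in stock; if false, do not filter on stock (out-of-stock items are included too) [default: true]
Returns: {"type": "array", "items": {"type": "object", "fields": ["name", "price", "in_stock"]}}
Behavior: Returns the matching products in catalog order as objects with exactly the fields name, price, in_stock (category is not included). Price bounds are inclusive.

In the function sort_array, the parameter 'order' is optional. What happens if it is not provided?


The sort_array spec declares:
  - order (string, optional): Sort direction [values: ascending, descending] [default: ascending]
It defaults to ascending


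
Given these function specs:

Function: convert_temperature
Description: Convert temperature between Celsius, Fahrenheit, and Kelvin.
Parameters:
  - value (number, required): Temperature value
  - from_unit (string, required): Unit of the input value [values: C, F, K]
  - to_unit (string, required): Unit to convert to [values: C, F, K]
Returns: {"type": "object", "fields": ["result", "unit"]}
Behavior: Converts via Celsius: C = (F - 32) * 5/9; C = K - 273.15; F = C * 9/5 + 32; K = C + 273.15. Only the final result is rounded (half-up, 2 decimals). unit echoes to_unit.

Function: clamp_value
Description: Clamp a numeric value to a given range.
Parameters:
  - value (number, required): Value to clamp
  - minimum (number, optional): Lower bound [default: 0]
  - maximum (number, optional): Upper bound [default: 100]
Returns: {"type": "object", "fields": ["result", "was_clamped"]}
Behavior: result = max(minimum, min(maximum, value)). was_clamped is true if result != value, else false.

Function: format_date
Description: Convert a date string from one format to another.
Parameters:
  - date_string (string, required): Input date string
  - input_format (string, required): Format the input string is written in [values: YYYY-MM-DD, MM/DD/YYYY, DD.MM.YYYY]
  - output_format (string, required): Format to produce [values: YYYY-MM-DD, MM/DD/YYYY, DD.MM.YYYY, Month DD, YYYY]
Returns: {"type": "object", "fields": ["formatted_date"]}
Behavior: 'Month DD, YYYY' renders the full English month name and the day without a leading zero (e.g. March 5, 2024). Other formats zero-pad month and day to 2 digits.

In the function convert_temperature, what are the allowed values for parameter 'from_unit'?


The convert_temperature spec declares:
  - from_unit (string, required): Unit of the input value [values: C, F, K]
Allowed values:
C, F, K


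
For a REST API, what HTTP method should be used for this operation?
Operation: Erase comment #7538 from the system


GET = read, POST = create, PUT = update/replace, DELETE = remove
This operation is a removal.
DELETE


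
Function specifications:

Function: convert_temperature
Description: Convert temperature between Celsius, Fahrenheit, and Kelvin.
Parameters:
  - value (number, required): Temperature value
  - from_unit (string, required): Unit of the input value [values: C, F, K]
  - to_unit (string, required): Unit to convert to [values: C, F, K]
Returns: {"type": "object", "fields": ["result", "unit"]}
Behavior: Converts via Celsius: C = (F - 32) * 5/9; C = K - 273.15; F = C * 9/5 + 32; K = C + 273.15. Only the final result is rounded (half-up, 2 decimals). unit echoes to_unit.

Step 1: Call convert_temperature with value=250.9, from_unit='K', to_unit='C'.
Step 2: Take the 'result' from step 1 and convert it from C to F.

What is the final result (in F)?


Step 1: convert_temperature(value=250.9, from_unit=K, to_unit=C)
  To C: 250.9 - 273.15 = -22.25
  Target is C: -22.25
  Round to 2 decimals: -22.25
  -> result = -22.25 C
Step 2: convert_temperature(value=-22.25, from_unit=C, to_unit=F)
  Input already in C: -22.25
  To F: -22.25 * 9/5 + 32 = -8.05
  Round to 2 decimals: -8.05
  -> result = -8.05 F
-8.05 F


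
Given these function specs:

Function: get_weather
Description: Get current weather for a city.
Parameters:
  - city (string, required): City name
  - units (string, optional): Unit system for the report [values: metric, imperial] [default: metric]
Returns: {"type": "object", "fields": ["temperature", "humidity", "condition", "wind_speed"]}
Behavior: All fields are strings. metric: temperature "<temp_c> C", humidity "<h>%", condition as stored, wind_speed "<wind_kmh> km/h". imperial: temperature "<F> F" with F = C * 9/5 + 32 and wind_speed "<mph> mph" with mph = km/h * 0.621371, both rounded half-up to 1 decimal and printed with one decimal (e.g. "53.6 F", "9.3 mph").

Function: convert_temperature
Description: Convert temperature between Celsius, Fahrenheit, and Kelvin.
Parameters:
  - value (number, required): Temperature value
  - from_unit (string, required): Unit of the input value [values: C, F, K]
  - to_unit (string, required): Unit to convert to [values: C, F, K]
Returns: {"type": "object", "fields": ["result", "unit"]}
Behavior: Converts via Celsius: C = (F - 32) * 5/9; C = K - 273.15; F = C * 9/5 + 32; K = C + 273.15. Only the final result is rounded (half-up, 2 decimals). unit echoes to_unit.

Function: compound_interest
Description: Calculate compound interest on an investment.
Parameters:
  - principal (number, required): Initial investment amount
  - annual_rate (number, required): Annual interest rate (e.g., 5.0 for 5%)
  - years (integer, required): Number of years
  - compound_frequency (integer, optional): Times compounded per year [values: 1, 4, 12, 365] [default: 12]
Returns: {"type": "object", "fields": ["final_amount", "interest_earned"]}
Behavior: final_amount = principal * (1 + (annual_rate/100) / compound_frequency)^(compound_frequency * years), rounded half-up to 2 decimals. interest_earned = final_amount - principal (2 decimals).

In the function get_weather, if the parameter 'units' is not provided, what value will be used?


The get_weather spec declares:
  - units (string, optional): Unit system for the report [values: metric, imperial] [default: metric]
Default:
metric


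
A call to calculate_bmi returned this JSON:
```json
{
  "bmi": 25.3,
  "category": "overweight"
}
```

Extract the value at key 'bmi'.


25.3


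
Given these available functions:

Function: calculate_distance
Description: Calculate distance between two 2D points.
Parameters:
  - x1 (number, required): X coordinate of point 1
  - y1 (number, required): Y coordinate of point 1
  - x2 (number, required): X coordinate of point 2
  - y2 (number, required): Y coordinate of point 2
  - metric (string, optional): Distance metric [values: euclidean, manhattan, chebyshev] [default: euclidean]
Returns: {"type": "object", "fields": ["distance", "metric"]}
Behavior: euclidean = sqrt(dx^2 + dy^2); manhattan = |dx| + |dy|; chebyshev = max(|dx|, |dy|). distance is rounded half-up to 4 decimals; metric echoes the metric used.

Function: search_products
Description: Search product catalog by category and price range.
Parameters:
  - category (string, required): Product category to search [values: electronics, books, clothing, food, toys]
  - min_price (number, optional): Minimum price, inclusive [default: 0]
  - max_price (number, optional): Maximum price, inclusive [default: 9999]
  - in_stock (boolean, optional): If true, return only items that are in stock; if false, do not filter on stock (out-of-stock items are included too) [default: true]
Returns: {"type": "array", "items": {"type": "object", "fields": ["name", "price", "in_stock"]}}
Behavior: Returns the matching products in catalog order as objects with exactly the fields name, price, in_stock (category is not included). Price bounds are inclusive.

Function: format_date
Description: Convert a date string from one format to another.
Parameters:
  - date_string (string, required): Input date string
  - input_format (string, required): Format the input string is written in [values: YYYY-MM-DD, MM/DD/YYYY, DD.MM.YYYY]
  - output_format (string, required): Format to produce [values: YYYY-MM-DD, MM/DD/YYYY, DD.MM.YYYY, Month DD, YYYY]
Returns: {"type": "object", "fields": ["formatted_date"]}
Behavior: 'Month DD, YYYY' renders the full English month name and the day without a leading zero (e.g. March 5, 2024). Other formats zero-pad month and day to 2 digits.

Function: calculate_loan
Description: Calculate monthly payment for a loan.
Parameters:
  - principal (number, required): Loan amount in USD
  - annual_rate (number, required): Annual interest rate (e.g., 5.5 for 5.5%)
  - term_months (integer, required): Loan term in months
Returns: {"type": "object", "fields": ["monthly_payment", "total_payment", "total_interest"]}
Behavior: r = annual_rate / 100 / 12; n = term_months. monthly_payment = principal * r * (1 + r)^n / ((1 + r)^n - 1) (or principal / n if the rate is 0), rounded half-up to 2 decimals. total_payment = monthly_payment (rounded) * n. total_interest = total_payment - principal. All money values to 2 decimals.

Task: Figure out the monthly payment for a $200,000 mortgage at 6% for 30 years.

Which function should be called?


The task needs a function whose description is: Calculate monthly payment for a loan.
calculate_loan


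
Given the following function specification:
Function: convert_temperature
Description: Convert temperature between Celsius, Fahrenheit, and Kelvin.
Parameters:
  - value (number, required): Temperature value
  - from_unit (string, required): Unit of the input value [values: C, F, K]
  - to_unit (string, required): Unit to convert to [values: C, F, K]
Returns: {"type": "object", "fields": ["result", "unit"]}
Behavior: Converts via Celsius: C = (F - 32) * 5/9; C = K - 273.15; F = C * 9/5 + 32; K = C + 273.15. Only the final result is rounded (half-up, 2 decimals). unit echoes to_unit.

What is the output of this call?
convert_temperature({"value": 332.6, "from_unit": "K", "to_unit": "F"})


To C: 332.6 - 273.15 = 59.45
To F: 59.45 * 9/5 + 32 = 139.01
Round to 2 decimals: 139.01
Output:
{"result": 139.01, "unit": "F"}


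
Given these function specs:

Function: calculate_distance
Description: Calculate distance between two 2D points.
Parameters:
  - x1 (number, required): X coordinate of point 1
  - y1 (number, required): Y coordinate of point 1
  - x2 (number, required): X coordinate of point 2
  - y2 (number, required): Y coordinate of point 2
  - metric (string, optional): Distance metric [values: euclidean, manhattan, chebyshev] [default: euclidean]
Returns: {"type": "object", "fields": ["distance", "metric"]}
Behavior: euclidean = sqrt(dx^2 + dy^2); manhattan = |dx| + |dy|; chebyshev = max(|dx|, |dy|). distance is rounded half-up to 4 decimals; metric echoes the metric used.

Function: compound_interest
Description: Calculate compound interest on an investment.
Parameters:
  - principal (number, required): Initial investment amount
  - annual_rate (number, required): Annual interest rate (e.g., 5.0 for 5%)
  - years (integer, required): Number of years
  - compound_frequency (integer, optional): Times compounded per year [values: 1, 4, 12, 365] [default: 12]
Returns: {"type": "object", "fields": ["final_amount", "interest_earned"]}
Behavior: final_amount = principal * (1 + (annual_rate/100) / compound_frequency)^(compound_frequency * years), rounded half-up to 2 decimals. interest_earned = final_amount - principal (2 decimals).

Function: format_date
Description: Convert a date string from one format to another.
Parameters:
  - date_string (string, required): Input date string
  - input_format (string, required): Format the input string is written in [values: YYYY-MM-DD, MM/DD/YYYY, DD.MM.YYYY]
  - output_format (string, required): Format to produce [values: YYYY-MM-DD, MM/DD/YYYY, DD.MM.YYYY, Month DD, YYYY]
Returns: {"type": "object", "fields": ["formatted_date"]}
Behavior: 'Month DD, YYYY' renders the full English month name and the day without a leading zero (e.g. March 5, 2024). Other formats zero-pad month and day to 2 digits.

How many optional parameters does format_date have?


Parameters of format_date: date_string (required), input_format (required), output_format (required)
Optional count:
0


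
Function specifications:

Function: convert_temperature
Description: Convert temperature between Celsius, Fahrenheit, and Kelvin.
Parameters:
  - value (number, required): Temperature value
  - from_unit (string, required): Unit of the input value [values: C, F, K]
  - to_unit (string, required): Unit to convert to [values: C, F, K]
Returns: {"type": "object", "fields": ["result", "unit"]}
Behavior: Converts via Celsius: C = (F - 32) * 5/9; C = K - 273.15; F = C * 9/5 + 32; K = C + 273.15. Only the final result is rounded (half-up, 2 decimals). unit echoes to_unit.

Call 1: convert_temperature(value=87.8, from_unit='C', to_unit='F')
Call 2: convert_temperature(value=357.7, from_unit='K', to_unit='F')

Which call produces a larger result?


Call 1:
  Input already in C: 87.8
  To F: 87.8 * 9/5 + 32 = 190.04
  Round to 2 decimals: 190.04
  -> 190.04 F
Call 2:
  To C: 357.7 - 273.15 = 84.55
  To F: 84.55 * 9/5 + 32 = 184.19
  Round to 2 decimals: 184.19
  -> 184.19 F
Call 1 (190.04 F)


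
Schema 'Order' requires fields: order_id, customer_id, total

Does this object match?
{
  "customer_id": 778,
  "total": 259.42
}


Checking required fields...
Missing: order_id
Invalid - missing required field 'order_id'


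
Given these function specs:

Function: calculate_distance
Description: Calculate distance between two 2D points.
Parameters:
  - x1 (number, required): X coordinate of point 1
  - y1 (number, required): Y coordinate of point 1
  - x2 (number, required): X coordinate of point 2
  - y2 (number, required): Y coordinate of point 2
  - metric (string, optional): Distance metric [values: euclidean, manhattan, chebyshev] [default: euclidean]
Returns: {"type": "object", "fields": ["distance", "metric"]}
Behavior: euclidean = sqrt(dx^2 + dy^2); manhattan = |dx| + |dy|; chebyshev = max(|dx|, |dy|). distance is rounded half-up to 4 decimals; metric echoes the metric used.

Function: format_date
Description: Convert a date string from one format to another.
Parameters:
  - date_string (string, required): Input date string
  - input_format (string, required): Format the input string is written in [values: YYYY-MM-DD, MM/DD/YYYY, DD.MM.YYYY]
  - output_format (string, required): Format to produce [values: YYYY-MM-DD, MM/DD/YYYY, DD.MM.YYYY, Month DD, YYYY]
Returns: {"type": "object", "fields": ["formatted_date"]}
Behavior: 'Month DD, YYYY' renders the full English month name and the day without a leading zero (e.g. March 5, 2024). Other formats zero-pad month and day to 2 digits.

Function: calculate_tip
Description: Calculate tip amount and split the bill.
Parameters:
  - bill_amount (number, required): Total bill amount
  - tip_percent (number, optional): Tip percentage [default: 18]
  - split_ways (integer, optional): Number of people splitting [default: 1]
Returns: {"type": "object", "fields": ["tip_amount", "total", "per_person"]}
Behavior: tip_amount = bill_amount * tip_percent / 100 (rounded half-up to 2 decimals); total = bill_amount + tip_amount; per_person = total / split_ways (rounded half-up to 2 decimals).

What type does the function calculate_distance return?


The calculate_distance spec declares Returns: {"type": "object", "fields": ["distance", "metric"]}
Type:
object


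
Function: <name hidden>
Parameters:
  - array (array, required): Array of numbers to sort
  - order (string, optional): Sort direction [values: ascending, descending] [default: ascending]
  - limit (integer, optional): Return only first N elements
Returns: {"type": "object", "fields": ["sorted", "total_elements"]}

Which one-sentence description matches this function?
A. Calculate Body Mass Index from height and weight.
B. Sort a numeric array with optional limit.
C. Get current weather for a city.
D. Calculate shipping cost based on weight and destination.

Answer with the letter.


Parameters array, order, limit and return ["sorted", "total_elements"] fit: Sort a numeric array with optional limit.
B


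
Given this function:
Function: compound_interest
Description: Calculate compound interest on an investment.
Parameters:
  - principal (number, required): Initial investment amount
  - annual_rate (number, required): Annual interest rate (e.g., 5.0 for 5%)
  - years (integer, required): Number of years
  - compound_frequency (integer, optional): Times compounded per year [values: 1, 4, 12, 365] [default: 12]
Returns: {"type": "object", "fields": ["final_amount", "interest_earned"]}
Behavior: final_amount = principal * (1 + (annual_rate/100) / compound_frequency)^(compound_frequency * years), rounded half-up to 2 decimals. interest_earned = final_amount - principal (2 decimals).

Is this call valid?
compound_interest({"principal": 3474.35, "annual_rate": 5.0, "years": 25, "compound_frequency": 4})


Checking all required parameters present and types match... All valid.
Valid


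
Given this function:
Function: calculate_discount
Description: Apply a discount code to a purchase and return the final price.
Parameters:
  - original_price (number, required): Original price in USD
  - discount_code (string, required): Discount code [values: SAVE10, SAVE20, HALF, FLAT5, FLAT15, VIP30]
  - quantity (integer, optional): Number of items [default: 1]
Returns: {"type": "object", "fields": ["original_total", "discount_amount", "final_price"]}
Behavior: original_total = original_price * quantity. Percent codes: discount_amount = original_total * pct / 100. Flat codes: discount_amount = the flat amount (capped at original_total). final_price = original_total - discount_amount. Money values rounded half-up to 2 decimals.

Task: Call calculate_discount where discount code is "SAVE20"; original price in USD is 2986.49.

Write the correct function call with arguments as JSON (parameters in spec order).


Mapping each described value to its parameter name:
  'Discount code' -> discount_code = "SAVE20"
  'Original price in USD' -> original_price = 2986.49
calculate_discount({"original_price": 2986.49, "discount_code": "SAVE20"})


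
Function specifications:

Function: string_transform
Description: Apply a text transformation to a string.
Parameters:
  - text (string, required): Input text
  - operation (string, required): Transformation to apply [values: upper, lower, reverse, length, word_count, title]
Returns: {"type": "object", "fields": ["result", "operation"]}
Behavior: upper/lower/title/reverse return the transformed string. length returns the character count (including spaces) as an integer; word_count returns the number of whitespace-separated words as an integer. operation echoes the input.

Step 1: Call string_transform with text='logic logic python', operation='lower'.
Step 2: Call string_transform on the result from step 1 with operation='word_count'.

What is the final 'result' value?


Step 1: string_transform(text='logic logic python', operation='lower')
  -> result = 'logic logic python'
Step 2: string_transform(text='logic logic python', operation='word_count')
  words: logic, logic, python -> 3
  -> result = 3
3


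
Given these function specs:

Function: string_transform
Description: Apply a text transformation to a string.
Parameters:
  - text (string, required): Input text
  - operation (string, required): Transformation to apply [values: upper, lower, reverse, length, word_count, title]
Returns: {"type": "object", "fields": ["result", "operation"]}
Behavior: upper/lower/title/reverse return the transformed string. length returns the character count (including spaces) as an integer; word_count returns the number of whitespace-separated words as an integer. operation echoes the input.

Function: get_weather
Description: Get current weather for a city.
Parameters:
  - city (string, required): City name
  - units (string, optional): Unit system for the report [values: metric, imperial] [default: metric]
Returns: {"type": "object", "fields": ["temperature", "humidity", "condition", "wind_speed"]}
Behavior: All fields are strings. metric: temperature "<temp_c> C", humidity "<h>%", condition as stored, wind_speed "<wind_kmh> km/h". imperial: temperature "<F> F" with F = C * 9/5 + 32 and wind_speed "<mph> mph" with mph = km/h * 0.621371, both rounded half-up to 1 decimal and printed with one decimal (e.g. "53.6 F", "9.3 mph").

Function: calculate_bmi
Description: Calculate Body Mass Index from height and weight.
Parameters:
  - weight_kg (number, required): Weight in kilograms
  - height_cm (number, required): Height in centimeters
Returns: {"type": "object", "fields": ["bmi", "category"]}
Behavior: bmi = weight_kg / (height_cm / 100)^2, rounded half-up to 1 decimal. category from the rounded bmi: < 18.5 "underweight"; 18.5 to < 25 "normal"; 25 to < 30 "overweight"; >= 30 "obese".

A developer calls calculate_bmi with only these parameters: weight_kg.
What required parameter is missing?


Required parameters: weight_kg, height_cm
Provided: weight_kg
Missing: height_cm
height_cm


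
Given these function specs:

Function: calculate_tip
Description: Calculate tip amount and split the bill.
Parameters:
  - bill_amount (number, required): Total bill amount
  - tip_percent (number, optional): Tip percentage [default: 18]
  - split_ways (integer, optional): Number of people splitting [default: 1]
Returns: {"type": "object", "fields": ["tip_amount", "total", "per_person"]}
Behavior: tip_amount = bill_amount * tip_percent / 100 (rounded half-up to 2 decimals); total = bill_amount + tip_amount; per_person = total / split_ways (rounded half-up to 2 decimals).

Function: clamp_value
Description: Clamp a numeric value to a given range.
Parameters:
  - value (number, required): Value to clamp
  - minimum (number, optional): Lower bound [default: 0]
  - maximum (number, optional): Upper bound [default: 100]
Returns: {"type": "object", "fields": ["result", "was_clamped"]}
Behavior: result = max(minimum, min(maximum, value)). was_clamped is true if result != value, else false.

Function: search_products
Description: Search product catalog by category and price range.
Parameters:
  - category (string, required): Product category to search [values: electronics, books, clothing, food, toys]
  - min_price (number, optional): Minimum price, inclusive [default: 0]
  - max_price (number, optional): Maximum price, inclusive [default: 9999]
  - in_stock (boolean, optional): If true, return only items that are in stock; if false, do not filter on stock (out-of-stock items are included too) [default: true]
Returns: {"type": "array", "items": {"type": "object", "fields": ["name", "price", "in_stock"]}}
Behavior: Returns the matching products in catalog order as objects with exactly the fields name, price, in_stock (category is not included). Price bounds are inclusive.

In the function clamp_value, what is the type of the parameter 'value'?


The clamp_value spec declares:
  - value (number, required): Value to clamp
Type:
number


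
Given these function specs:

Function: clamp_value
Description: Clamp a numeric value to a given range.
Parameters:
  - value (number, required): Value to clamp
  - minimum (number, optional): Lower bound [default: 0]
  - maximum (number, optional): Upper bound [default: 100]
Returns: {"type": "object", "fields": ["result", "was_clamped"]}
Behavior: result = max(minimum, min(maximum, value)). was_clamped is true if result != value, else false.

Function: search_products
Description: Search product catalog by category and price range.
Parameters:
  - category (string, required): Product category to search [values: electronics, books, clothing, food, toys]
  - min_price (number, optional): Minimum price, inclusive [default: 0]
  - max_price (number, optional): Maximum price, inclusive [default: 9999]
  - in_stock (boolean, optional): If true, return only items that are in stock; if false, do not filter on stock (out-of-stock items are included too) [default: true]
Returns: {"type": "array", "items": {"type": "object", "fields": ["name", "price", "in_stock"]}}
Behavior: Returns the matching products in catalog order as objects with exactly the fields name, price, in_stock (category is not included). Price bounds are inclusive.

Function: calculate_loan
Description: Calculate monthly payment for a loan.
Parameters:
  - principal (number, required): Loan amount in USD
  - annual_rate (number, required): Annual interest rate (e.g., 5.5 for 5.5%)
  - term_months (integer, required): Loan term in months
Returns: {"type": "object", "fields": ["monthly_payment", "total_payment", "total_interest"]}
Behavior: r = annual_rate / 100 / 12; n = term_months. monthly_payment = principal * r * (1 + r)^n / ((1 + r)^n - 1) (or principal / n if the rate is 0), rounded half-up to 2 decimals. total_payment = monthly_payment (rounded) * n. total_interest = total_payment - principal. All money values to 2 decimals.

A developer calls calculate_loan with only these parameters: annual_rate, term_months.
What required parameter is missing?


Required parameters: principal, annual_rate, term_months
Provided: annual_rate, term_months
Missing: principal
principal


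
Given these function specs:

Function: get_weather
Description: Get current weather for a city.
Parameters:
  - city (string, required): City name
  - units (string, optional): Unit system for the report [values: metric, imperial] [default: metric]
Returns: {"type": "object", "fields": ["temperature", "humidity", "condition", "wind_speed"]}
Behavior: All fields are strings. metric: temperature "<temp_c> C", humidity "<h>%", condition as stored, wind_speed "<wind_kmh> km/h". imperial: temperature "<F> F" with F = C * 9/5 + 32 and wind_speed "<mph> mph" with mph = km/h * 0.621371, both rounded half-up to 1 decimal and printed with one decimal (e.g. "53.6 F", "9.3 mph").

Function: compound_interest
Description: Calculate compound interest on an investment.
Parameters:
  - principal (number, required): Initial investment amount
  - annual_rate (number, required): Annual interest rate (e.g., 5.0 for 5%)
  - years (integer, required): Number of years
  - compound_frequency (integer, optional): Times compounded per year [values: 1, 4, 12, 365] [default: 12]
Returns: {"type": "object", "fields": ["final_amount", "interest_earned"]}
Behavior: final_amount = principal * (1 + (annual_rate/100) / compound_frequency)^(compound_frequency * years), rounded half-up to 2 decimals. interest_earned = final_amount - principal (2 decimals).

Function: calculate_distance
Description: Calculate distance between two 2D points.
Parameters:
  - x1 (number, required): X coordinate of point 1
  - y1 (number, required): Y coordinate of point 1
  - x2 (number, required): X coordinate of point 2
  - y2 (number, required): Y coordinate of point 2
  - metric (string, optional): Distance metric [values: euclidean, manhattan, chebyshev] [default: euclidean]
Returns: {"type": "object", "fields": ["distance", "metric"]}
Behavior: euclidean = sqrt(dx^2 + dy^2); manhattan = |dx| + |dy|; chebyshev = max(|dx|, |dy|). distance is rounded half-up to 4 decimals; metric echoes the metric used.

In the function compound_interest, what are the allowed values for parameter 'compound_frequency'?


The compound_interest spec declares:
  - compound_frequency (integer, optional): Times compounded per year [values: 1, 4, 12, 365] [default: 12]
Allowed values:
1, 4, 12, 365


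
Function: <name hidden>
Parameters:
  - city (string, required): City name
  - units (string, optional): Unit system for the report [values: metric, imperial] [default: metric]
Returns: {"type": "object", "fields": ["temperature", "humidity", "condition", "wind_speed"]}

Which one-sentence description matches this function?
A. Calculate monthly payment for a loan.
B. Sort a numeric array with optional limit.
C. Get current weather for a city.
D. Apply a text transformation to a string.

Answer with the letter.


Parameters city, units and return ["temperature", "humidity", "condition", "wind_speed"] fit: Get current weather for a city.
C


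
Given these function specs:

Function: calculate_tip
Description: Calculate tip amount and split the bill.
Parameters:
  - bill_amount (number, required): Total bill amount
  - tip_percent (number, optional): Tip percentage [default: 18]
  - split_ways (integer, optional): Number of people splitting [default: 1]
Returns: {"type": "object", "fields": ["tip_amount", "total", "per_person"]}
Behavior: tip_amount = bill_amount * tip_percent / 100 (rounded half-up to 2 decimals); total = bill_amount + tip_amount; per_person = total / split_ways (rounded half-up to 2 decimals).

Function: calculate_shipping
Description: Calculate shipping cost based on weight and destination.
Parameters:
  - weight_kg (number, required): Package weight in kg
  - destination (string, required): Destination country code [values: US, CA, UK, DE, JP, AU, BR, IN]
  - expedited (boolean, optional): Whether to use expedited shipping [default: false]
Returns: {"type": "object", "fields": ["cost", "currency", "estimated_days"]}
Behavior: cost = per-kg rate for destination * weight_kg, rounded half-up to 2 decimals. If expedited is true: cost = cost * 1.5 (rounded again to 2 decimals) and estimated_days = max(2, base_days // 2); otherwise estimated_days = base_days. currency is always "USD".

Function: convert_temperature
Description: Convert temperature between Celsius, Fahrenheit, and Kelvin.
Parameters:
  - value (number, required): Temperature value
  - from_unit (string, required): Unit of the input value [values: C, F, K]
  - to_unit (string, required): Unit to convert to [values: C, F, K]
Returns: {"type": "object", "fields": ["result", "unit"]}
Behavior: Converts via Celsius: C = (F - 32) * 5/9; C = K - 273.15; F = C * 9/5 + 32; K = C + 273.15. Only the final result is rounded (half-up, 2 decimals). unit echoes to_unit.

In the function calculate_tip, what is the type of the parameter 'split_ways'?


The calculate_tip spec declares:
  - split_ways (integer, optional): Number of people splitting [default: 1]
Type:
integer
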